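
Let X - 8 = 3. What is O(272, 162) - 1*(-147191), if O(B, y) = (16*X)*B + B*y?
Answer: 239127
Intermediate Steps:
X = 11 (X = 8 + 3 = 11)
O(B, y) = 176*B + B*y (O(B, y) = (16*11)*B + B*y = 176*B + B*y)
O(272, 162) - 1*(-147191) = 272*(176 + 162) - 1*(-147191) = 272*338 + 147191 = 91936 + 147191 = 239127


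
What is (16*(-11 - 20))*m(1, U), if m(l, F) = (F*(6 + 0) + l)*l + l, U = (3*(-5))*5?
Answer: 222208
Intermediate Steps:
U = -75 (U = -15*5 = -75)
m(l, F) = l + l*(l + 6*F) (m(l, F) = (F*6 + l)*l + l = (6*F + l)*l + l = (l + 6*F)*l + l = l*(l + 6*F) + l = l + l*(l + 6*F))
(16*(-11 - 20))*m(1, U) = (16*(-11 - 20))*(1*(1 + 1 + 6*(-75))) = (16*(-31))*(1*(1 + 1 - 450)) = -496*(-448) = 222208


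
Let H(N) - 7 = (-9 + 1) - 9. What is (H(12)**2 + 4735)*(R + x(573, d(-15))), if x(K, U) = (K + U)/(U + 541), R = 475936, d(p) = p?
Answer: 605203946245/263 ≈ 2.3012e+9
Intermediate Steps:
H(N) = -10 (H(N) = 7 + ((-9 + 1) - 9) = 7 + (-8 - 9) = 7 - 17 = -10)
x(K, U) = (K + U)/(541 + U)
(H(12)**2 + 4735)*(R + x(573, d(-15))) = ((-10)**2 + 4735)*(475936 + (573 - 15)/(541 - 15)) = (100 + 4735)*(475936 + 558/526) = 4835*(475936 + (1/526)*558) = 4835*(475936 + 279/263) = 4835*(125171447/263) = 605203946245/263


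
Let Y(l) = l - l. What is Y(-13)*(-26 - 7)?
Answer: 0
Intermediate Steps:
Y(l) = 0
Y(-13)*(-26 - 7) = 0*(-26 - 7) = 0*(-33) = 0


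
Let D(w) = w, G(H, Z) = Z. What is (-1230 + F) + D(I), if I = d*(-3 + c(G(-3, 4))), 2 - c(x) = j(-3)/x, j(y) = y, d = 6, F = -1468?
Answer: -5399/2 ≈ -2699.5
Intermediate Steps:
c(x) = 2 + 3/x (c(x) = 2 - (-3)/x = 2 + 3/x)
I = -3/2 (I = 6*(-3 + (2 + 3/4)) = 6*(-3 + (2 + 3*(¼))) = 6*(-3 + (2 + ¾)) = 6*(-3 + 11/4) = 6*(-¼) = -3/2 ≈ -1.5000)
(-1230 + F) + D(I) = (-1230 - 1468) - 3/2 = -2698 - 3/2 = -5399/2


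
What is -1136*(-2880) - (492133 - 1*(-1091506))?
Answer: 1688041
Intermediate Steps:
-1136*(-2880) - (492133 - 1*(-1091506)) = 3271680 - (492133 + 1091506) = 3271680 - 1*1583639 = 3271680 - 1583639 = 1688041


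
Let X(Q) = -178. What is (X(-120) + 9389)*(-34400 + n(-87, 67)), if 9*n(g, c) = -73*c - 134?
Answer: -966003625/3 ≈ -3.2200e+8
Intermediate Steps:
n(g, c) = -134/9 - 73*c/9 (n(g, c) = (-73*c - 134)/9 = (-134 - 73*c)/9 = -134/9 - 73*c/9)
(X(-120) + 9389)*(-34400 + n(-87, 67)) = (-178 + 9389)*(-34400 + (-134/9 - 73/9*67)) = 9211*(-34400 + (-134/9 - 4891/9)) = 9211*(-34400 - 1675/3) = 9211*(-104875/3) = -966003625/3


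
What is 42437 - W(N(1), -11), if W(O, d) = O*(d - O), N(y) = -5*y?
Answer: 42407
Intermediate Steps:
42437 - W(N(1), -11) = 42437 - (-5*1)*(-11 - (-5)) = 42437 - (-5)*(-11 - 1*(-5)) = 42437 - (-5)*(-11 + 5) = 42437 - (-5)*(-6) = 42437 - 1*30 = 42437 - 30 = 42407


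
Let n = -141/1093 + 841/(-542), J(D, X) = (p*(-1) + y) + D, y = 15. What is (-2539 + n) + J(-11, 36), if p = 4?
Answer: -1505114469/592406 ≈ -2540.7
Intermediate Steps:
J(D, X) = 11 + D (J(D, X) = (4*(-1) + 15) + D = (-4 + 15) + D = 11 + D)
n = -995635/592406 (n = -141*1/1093 + 841*(-1/542) = -141/1093 - 841/542 = -995635/592406 ≈ -1.6807)
(-2539 + n) + J(-11, 36) = (-2539 - 995635/592406) + (11 - 11) = -1505114469/592406 + 0 = -1505114469/592406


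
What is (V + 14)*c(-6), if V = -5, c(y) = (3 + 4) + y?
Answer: 9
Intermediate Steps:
c(y) = 7 + y
(V + 14)*c(-6) = (-5 + 14)*(7 - 6) = 9*1 = 9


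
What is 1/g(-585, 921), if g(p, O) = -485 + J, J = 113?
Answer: -1/372 ≈ -0.0026882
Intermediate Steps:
g(p, O) = -372 (g(p, O) = -485 + 113 = -372)
1/g(-585, 921) = 1/(-372) = -1/372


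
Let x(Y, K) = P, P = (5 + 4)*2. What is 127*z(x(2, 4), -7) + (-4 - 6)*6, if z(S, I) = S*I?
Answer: -16062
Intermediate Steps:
P = 18 (P = 9*2 = 18)
x(Y, K) = 18
z(S, I) = I*S
127*z(x(2, 4), -7) + (-4 - 6)*6 = 127*(-7*18) + (-4 - 6)*6 = 127*(-126) - 10*6 = -16002 - 60 = -16062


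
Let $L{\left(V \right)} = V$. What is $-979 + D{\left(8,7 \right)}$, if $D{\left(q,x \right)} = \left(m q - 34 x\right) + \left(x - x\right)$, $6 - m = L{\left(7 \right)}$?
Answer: $-1225$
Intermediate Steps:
$m = -1$ ($m = 6 - 7 = -1$)
$D{\left(q,x \right)} = - q - 34 x$ ($D{\left(q,x \right)} = \left(- q - 34 x\right) + \left(x - x\right) = \left(- q - 34 x\right) + 0 = - q - 34 x$)
$-979 + D{\left(8,7 \right)} = -979 - 246 = -1225$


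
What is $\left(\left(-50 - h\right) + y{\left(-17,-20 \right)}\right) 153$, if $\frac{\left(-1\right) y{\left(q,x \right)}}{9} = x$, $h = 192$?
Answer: $-9486$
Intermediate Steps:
$y{\left(q,x \right)} = - 9 x$
$\left(\left(-50 - h\right) + y{\left(-17,-20 \right)}\right) 153 = \left(\left(-50 - 192\right) - -180\right) 153 = \left(\left(-50 - 192\right) + 180\right) 153 = \left(-242 + 180\right) 153 = \left(-62\right) 153 = -9486$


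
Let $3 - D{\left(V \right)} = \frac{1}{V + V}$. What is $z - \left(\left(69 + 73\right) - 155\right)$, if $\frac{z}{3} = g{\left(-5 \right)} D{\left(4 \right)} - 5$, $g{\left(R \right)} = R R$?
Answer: $\frac{1709}{8} \approx 213.63$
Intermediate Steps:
$g{\left(R \right)} = R^{2}$
$D{\left(V \right)} = 3 - \frac{1}{2 V}$ ($D{\left(V \right)} = 3 - \frac{1}{V + V} = 3 - \frac{1}{2 V}$)
$z = \frac{1605}{8}$ ($z = 3 \left(\left(-5\right)^{2} \left(3 - \frac{1}{2 \cdot 4}\right) - 5\right) = 3 \left(25 \left(3 - \frac{1}{8}\right) - 5\right) = 3 \left(25 \cdot \frac{23}{8} - 5\right) = 3 \left(\frac{575}{8} - 5\right) = 3 \cdot \frac{535}{8} = \frac{1605}{8} \approx 200.63$)
$z - \left(\left(69 + 73\right) - 155\right) = \frac{1605}{8} - \left(\left(69 + 73\right) - 155\right) = \frac{1605}{8} - \left(142 - 155\right) = \frac{1605}{8} - -13 = \frac{1605}{8} + 13 = \frac{1709}{8}$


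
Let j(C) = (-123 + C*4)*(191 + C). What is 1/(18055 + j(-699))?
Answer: 1/1500907 ≈ 6.6626e-7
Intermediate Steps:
j(C) = (-123 + 4*C)*(191 + C)
1/(18055 + j(-699)) = 1/(18055 + (-23493 + 4*(-699)² + 641*(-699))) = 1/(18055 + (-23493 + 4*488601 - 448059)) = 1/(18055 + (-23493 + 1954404 - 448059)) = 1/(18055 + 1482852) = 1/1500907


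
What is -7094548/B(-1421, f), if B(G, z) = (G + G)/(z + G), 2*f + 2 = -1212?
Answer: -7193871672/1421 ≈ -5.0625e+6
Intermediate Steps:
f = -607 (f = -1 + (½)*(-1212) = -1 - 606 = -607)
B(G, z) = 2*G/(G + z) (B(G, z) = (2*G)/(G + z) = 2*G/(G + z))
-7094548/B(-1421, f) = -7094548/(2*(-1421)/(-1421 - 607)) = -7094548/(2*(-1421)/(-2028)) = -7094548/(2*(-1421)*(-1/2028)) = -7094548/1421/1014 = -7094548*1014/1421 = -7193871672/1421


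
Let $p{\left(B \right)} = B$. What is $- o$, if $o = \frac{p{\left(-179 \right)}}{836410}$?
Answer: $\frac{179}{836410} \approx 0.00021401$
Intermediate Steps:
$o = - \frac{179}{836410} \approx -0.00021401$
$- o = \left(-1\right) \left(- \frac{179}{836410}\right) = \frac{179}{836410}$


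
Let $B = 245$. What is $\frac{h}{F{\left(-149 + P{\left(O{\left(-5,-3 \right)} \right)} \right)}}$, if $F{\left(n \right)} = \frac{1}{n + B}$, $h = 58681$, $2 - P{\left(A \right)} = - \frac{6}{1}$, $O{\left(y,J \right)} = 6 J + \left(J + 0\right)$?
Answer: $6102824$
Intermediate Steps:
$O{\left(y,J \right)} = 7 J$ ($O{\left(y,J \right)} = 6 J + J = 7 J$)
$P{\left(A \right)} = 8$ ($P{\left(A \right)} = 2 - - \frac{6}{1} = 2 - \left(-6\right) 1 = 2 - -6 = 2 + 6 = 8$)
$F{\left(n \right)} = \frac{1}{245 + n}$ ($F{\left(n \right)} = \frac{1}{n + 245} = \frac{1}{245 + n}$)
$\frac{h}{F{\left(-149 + P{\left(O{\left(-5,-3 \right)} \right)} \right)}} = \frac{58681}{\frac{1}{245 + \left(-149 + 8\right)}} = \frac{58681}{\frac{1}{245 - 141}} = \frac{58681}{\frac{1}{104}} = 58681 \frac{1}{\frac{1}{104}} = 58681 \cdot 104 = 6102824$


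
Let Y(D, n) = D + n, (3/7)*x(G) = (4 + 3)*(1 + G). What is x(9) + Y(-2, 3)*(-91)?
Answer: 217/3 ≈ 72.333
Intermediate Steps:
x(G) = 49/3 + 49*G/3 (x(G) = 7*((4 + 3)*(1 + G))/3 = 7*(7*(1 + G))/3 = 7*(7 + 7*G)/3 = 49/3 + 49*G/3)
x(9) + Y(-2, 3)*(-91) = (49/3 + (49/3)*9) + (-2 + 3)*(-91) = (49/3 + 147) + 1*(-91) = 490/3 - 91 = 217/3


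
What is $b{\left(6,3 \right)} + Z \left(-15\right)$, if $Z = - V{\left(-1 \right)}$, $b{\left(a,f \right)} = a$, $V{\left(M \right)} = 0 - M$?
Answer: $21$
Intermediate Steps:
$V{\left(M \right)} = - M$
$Z = -1$ ($Z = - \left(-1\right) \left(-1\right) = \left(-1\right) 1 = -1$)
$b{\left(6,3 \right)} + Z \left(-15\right) = 6 - -15 = 6 + 15 = 21$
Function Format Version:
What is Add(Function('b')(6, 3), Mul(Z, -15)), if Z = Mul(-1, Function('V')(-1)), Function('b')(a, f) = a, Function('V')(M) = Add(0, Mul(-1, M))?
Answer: 21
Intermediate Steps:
Function('V')(M) = Mul(-1, M)
Z = -1 (Z = Mul(-1, Mul(-1, -1)) = Mul(-1, 1) = -1)
Add(Function('b')(6, 3), Mul(Z, -15)) = Add(6, Mul(-1, -15)) = Add(6, 15) = 21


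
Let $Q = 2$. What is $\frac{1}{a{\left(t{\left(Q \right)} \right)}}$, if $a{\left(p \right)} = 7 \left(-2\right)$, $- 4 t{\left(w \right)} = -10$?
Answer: $- \frac{1}{14} \approx -0.071429$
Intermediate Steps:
$t{\left(w \right)} = \frac{5}{2}$ ($t{\left(w \right)} = \left(- \frac{1}{4}\right) \left(-10\right) = \frac{5}{2}$)
$a{\left(p \right)} = -14$
$\frac{1}{a{\left(t{\left(Q \right)} \right)}} = \frac{1}{-14} = - \frac{1}{14}$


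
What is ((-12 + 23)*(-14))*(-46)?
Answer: 7084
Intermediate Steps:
((-12 + 23)*(-14))*(-46) = (11*(-14))*(-46) = -154*(-46) = 7084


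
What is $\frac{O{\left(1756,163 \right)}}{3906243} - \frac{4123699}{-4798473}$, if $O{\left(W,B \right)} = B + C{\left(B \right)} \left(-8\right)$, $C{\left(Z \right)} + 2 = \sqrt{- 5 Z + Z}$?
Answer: $\frac{5369676426508}{6248000522313} - \frac{16 i \sqrt{163}}{3906243} \approx 0.85942 - 5.2294 \cdot 10^{-5} i$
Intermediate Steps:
$C{\left(Z \right)} = -2 + 2 \sqrt{- Z}$ ($C{\left(Z \right)} = -2 + \sqrt{- 5 Z + Z} = -2 + \sqrt{- 4 Z} = -2 + 2 \sqrt{- Z}$)
$O{\left(W,B \right)} = 16 + B - 16 \sqrt{- B}$ ($O{\left(W,B \right)} = B + \left(-2 + 2 \sqrt{- B}\right) \left(-8\right) = B - \left(-16 + 16 \sqrt{- B}\right) = 16 + B - 16 \sqrt{- B}$)
$\frac{O{\left(1756,163 \right)}}{3906243} - \frac{4123699}{-4798473} = \frac{16 + 163 - 16 \sqrt{\left(-1\right) 163}}{3906243} - \frac{4123699}{-4798473} = \left(16 + 163 - 16 \sqrt{-163}\right) \frac{1}{3906243} - - \frac{4123699}{4798473} = \left(16 + 163 - 16 i \sqrt{163}\right) \frac{1}{3906243} + \frac{4123699}{4798473} = \left(179 - 16 i \sqrt{163}\right) \frac{1}{3906243} + \frac{4123699}{4798473} = \left(\frac{179}{3906243} - \frac{16 i \sqrt{163}}{3906243}\right) + \frac{4123699}{4798473} = \frac{5369676426508}{6248000522313} - \frac{16 i \sqrt{163}}{3906243}$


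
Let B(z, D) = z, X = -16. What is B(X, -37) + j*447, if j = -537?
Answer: -240055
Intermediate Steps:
B(X, -37) + j*447 = -16 - 537*447 = -16 - 240039 = -240055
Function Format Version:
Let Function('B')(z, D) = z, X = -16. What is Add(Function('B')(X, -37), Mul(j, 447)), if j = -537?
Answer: -240055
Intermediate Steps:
Add(Function('B')(X, -37), Mul(j, 447)) = Add(-16, Mul(-537, 447)) = Add(-16, -240039) = -240055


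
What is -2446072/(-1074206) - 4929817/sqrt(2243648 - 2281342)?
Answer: 1223036/537103 + 4929817*I*sqrt(37694)/37694 ≈ 2.2771 + 25392.0*I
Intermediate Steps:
-2446072/(-1074206) - 4929817/sqrt(2243648 - 2281342) = -2446072*(-1/1074206) - 4929817*(-I*sqrt(37694)/37694) = 1223036/537103 - 4929817*(-I*sqrt(37694)/37694) = 1223036/537103 - (-4929817)*I*sqrt(37694)/37694 = 1223036/537103 + 4929817*I*sqrt(37694)/37694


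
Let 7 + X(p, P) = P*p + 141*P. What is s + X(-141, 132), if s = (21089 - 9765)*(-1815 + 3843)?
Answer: 22965065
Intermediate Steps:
X(p, P) = -7 + 141*P + P*p (X(p, P) = -7 + (P*p + 141*P) = -7 + (141*P + P*p) = -7 + 141*P + P*p)
s = 22965072 (s = 11324*2028 = 22965072)
s + X(-141, 132) = 22965072 + (-7 + 141*132 + 132*(-141)) = 22965072 + (-7 + 18612 - 18612) = 22965072 - 7 = 22965065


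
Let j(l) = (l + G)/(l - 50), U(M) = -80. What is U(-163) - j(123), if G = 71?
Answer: -6034/73 ≈ -82.657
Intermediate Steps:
j(l) = (71 + l)/(-50 + l) (j(l) = (l + 71)/(l - 50) = (71 + l)/(-50 + l))
U(-163) - j(123) = -80 - (71 + 123)/(-50 + 123) = -80 - 194/73 = -6034/73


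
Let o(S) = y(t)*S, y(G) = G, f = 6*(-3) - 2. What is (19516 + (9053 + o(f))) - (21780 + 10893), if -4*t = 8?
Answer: -4064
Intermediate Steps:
f = -20 (f = -18 - 2 = -20)
t = -2 (t = -¼*8 = -2)
o(S) = -2*S
(19516 + (9053 + o(f))) - (21780 + 10893) = (19516 + (9053 - 2*(-20))) - (21780 + 10893) = (19516 + (9053 + 40)) - 1*32673 = (19516 + 9093) - 32673 = 28609 - 32673 = -4064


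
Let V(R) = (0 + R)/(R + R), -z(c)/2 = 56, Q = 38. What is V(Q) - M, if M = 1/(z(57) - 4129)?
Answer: 4243/8482 ≈ 0.50024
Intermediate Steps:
z(c) = -112 (z(c) = -2*56 = -112)
M = -1/4241 (M = 1/(-112 - 4129) = 1/(-4241) = -1/4241 ≈ -0.00023579)
V(R) = 1/2 (V(R) = R/((2*R)) = R*(1/(2*R)) = 1/2)
V(Q) - M = 1/2 - 1*(-1/4241) = 1/2 + 1/4241 = 4243/8482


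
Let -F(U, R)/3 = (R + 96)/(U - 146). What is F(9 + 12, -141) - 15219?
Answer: -380502/25 ≈ -15220.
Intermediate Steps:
F(U, R) = -3*(96 + R)/(-146 + U) (F(U, R) = -3*(R + 96)/(U - 146) = -3*(96 + R)/(-146 + U))
F(9 + 12, -141) - 15219 = 3*(-96 - 1*(-141))/(-146 + (9 + 12)) - 15219 = 3*(-96 + 141)/(-146 + 21) - 15219 = 3*45/(-125) - 15219 = 3*(-1/125)*45 - 15219 = -27/25 - 15219 = -380502/25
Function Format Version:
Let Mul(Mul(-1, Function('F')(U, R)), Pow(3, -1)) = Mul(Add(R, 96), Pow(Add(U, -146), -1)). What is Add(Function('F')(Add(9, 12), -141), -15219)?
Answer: Rational(-380502, 25) ≈ -15220.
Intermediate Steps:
Function('F')(U, R) = Mul(-3, Pow(Add(-146, U), -1), Add(96, R)) (Function('F')(U, R) = Mul(-3, Mul(Add(R, 96), Pow(Add(U, -146), -1))) = Mul(-3, Mul(Add(96, R), Pow(Add(-146, U), -1))) = Mul(-3, Mul(Pow(Add(-146, U), -1), Add(96, R))) = Mul(-3, Pow(Add(-146, U), -1), Add(96, R)))
Add(Function('F')(Add(9, 12), -141), -15219) = Add(Mul(3, Pow(Add(-146, Add(9, 12)), -1), Add(-96, Mul(-1, -141))), -15219) = Add(Mul(3, Pow(Add(-146, 21), -1), Add(-96, 141)), -15219) = Add(Mul(3, Pow(-125, -1), 45), -15219) = Add(Mul(3, Rational(-1, 125), 45), -15219) = Add(Rational(-27, 25), -15219) = Rational(-380502, 25)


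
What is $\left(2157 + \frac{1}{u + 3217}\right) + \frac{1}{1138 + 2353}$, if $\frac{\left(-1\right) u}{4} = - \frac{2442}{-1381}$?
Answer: $\frac{33380199687063}{15475285319} \approx 2157.0$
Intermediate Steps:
$u = - \frac{9768}{1381}$ ($u = - 4 \left(- \frac{2442}{-1381}\right) = - 4 \left(\left(-2442\right) \left(- \frac{1}{1381}\right)\right) = \left(-4\right) \frac{2442}{1381} = - \frac{9768}{1381} \approx -7.0731$)
$\left(2157 + \frac{1}{u + 3217}\right) + \frac{1}{1138 + 2353} = \left(2157 + \frac{1}{- \frac{9768}{1381} + 3217}\right) + \frac{1}{1138 + 2353} = \left(2157 + \frac{1}{\frac{4432909}{1381}}\right) + \frac{1}{3491} = \left(2157 + \frac{1381}{4432909}\right) + \frac{1}{3491} = \frac{9561786094}{4432909} + \frac{1}{3491} = \frac{33380199687063}{15475285319}$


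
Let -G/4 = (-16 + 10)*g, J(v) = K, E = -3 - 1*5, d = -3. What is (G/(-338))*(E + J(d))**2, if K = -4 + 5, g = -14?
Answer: 8232/169 ≈ 48.710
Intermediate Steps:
K = 1
E = -8 (E = -3 - 5 = -8)
J(v) = 1
G = -336 (G = -4*(-16 + 10)*(-14) = -(-24)*(-14) = -4*84 = -336)
(G/(-338))*(E + J(d))**2 = (-336/(-338))*(-8 + 1)**2 = -336*(-1/338)*(-7)**2 = (168/169)*49 = 8232/169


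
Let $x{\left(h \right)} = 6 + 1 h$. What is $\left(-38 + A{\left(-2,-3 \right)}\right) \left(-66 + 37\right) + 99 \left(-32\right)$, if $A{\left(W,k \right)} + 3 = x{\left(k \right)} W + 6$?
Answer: $-1979$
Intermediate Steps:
$x{\left(h \right)} = 6 + h$
$A{\left(W,k \right)} = 3 + W \left(6 + k\right)$ ($A{\left(W,k \right)} = -3 + \left(\left(6 + k\right) W + 6\right) = -3 + \left(W \left(6 + k\right) + 6\right) = -3 + \left(6 + W \left(6 + k\right)\right) = 3 + W \left(6 + k\right)$)
$\left(-38 + A{\left(-2,-3 \right)}\right) \left(-66 + 37\right) + 99 \left(-32\right) = \left(-38 + \left(3 - 2 \left(6 - 3\right)\right)\right) \left(-66 + 37\right) + 99 \left(-32\right) = \left(-38 + \left(3 - 6\right)\right) \left(-29\right) - 3168 = \left(-38 - 3\right) \left(-29\right) - 3168 = \left(-41\right) \left(-29\right) - 3168 = 1189 - 3168 = -1979$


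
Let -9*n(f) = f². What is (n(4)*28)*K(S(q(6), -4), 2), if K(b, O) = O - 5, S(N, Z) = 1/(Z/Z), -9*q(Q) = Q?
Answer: 448/3 ≈ 149.33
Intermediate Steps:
q(Q) = -Q/9
S(N, Z) = 1 (S(N, Z) = 1/1 = 1)
K(b, O) = -5 + O
n(f) = -f²/9
(n(4)*28)*K(S(q(6), -4), 2) = (-⅑*4²*28)*(-5 + 2) = (-⅑*16*28)*(-3) = -16/9*28*(-3) = -448/9*(-3) = 448/3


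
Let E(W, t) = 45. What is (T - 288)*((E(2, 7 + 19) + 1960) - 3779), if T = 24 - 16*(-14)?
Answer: 70960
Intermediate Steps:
T = 248 (T = 24 + 224 = 248)
(T - 288)*((E(2, 7 + 19) + 1960) - 3779) = (248 - 288)*((45 + 1960) - 3779) = -40*(2005 - 3779) = -40*(-1774) = 70960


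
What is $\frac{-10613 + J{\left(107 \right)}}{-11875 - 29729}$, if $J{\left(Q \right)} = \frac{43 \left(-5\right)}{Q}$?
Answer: $\frac{189301}{741938} \approx 0.25514$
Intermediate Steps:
$J{\left(Q \right)} = - \frac{215}{Q}$
$\frac{-10613 + J{\left(107 \right)}}{-11875 - 29729} = \frac{-10613 - \frac{215}{107}}{-11875 - 29729} = \frac{-10613 - \frac{215}{107}}{-41604} = \left(-10613 - \frac{215}{107}\right) \left(- \frac{1}{41604}\right) = \left(- \frac{1135806}{107}\right) \left(- \frac{1}{41604}\right) = \frac{189301}{741938}$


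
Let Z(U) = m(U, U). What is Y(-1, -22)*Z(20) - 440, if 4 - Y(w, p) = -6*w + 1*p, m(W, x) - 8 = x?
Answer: 120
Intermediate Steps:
m(W, x) = 8 + x
Y(w, p) = 4 - p + 6*w (Y(w, p) = 4 - (-6*w + 1*p) = 4 - (-6*w + p) = 4 - (p - 6*w) = 4 + (-p + 6*w) = 4 - p + 6*w)
Z(U) = 8 + U
Y(-1, -22)*Z(20) - 440 = (4 - 1*(-22) + 6*(-1))*(8 + 20) - 440 = (4 + 22 - 6)*28 - 440 = 20*28 - 440 = 560 - 440 = 120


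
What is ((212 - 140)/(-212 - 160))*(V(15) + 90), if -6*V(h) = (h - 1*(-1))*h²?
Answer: 3060/31 ≈ 98.710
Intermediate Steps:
V(h) = -h²*(1 + h)/6 (V(h) = -(h - 1*(-1))*h²/6 = -(h + 1)*h²/6 = -(1 + h)*h²/6 = -h²*(1 + h)/6)
((212 - 140)/(-212 - 160))*(V(15) + 90) = ((212 - 140)/(-212 - 160))*((⅙)*15²*(-1 - 1*15) + 90) = (72/(-372))*((⅙)*225*(-1 - 15) + 90) = (72*(-1/372))*((⅙)*225*(-16) + 90) = -6*(-600 + 90)/31 = -6/31*(-510) = 3060/31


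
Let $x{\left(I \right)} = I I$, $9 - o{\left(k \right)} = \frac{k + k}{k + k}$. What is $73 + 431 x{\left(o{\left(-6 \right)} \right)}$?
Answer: $27657$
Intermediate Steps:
$o{\left(k \right)} = 8$ ($o{\left(k \right)} = 9 - \frac{k + k}{k + k} = 9 - \frac{2 k}{2 k} = 9 - 2 k \frac{1}{2 k} = 9 - 1 = 8$)
$x{\left(I \right)} = I^{2}$
$73 + 431 x{\left(o{\left(-6 \right)} \right)} = 73 + 431 \cdot 8^{2} = 73 + 431 \cdot 64 = 73 + 27584 = 27657$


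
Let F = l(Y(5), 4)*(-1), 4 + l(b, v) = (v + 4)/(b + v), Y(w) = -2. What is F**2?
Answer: 0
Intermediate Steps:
l(b, v) = -4 + (4 + v)/(b + v) (l(b, v) = -4 + (v + 4)/(b + v) = -4 + (4 + v)/(b + v))
F = 0 (F = ((4 - 4*(-2) - 3*4)/(-2 + 4))*(-1) = ((4 + 8 - 12)/2)*(-1) = ((1/2)*0)*(-1) = 0*(-1) = 0)
F**2 = 0**2 = 0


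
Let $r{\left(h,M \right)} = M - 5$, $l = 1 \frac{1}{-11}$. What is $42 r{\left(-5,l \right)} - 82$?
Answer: $- \frac{3254}{11} \approx -295.82$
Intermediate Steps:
$l = - \frac{1}{11}$ ($l = 1 \left(- \frac{1}{11}\right) = - \frac{1}{11} \approx -0.090909$)
$r{\left(h,M \right)} = -5 + M$ ($r{\left(h,M \right)} = M - 5 = -5 + M$)
$42 r{\left(-5,l \right)} - 82 = 42 \left(-5 - \frac{1}{11}\right) - 82 = 42 \left(- \frac{56}{11}\right) - 82 = - \frac{2352}{11} - 82 = - \frac{3254}{11}$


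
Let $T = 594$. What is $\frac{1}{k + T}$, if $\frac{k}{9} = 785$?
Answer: $\frac{1}{7659} \approx 0.00013057$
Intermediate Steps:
$k = 7065$ ($k = 9 \cdot 785 = 7065$)
$\frac{1}{k + T} = \frac{1}{7065 + 594} = \frac{1}{7659}$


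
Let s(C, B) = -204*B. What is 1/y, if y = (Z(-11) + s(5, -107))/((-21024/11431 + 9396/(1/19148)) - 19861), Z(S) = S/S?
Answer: 2056376831933/249527299 ≈ 8241.1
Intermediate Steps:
Z(S) = 1
y = 249527299/2056376831933 (y = (1 - 204*(-107))/((-21024/11431 + 9396/(1/19148)) - 19861) = (1 + 21828)/((-21024*1/11431 + 9396/(1/19148)) - 19861) = 21829/((-21024/11431 + 9396*19148) - 19861) = 21829/((-21024/11431 + 179914608) - 19861) = 21829/(2056603863024/11431 - 19861) = 21829/(2056376831933/11431) = 21829*(11431/2056376831933) = 249527299/2056376831933 ≈ 0.00012134)
1/y = 1/(249527299/2056376831933) = 2056376831933/249527299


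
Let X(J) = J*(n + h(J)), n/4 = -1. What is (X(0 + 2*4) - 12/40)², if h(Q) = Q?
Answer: 100489/100 ≈ 1004.9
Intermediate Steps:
n = -4 (n = 4*(-1) = -4)
X(J) = J*(-4 + J)
(X(0 + 2*4) - 12/40)² = ((0 + 2*4)*(-4 + (0 + 2*4)) - 12/40)² = ((0 + 8)*(-4 + (0 + 8)) - 12*1/40)² = (8*(-4 + 8) - 3/10)² = (8*4 - 3/10)² = (32 - 3/10)² = (317/10)² = 100489/100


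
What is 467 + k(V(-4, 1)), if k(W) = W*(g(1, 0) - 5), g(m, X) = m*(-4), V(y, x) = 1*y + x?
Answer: 494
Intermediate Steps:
V(y, x) = x + y (V(y, x) = y + x = x + y)
g(m, X) = -4*m
k(W) = -9*W (k(W) = W*(-4*1 - 5) = W*(-4 - 5) = W*(-9) = -9*W)
467 + k(V(-4, 1)) = 467 - 9*(1 - 4) = 467 - 9*(-3) = 467 + 27 = 494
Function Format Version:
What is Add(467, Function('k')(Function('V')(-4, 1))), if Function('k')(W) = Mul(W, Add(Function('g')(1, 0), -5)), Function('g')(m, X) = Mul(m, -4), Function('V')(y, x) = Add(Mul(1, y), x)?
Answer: 494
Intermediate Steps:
Function('V')(y, x) = Add(x, y) (Function('V')(y, x) = Add(y, x) = Add(x, y))
Function('g')(m, X) = Mul(-4, m)
Function('k')(W) = Mul(-9, W) (Function('k')(W) = Mul(W, Add(Mul(-4, 1), -5)) = Mul(W, Add(-4, -5)) = Mul(W, -9) = Mul(-9, W))
Add(467, Function('k')(Function('V')(-4, 1))) = Add(467, Mul(-9, Add(1, -4))) = Add(467, Mul(-9, -3)) = Add(467, 27) = 494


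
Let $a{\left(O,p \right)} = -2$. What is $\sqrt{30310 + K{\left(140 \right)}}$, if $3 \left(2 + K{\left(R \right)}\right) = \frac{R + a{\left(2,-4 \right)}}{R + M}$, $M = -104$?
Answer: $\frac{\sqrt{1091134}}{6} \approx 174.1$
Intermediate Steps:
$K{\left(R \right)} = -2 + \frac{-2 + R}{3 \left(-104 + R\right)}$ ($K{\left(R \right)} = -2 + \frac{\left(R - 2\right) \frac{1}{R - 104}}{3} = -2 + \frac{\left(-2 + R\right) \frac{1}{-104 + R}}{3} = -2 + \frac{\frac{1}{-104 + R} \left(-2 + R\right)}{3} = -2 + \frac{-2 + R}{3 \left(-104 + R\right)}$)
$\sqrt{30310 + K{\left(140 \right)}} = \sqrt{30310 + \frac{622 - 700}{3 \left(-104 + 140\right)}} = \sqrt{30310 + \frac{622 - 700}{3 \cdot 36}} = \sqrt{30310 + \frac{1}{3} \cdot \frac{1}{36} \left(-78\right)} = \sqrt{30310 - \frac{13}{18}} = \sqrt{\frac{545567}{18}} = \frac{\sqrt{1091134}}{6}$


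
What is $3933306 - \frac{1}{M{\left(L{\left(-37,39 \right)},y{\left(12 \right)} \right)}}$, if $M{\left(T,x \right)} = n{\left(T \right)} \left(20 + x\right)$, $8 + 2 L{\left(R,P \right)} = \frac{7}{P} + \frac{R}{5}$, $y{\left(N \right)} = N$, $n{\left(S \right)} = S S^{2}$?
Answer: $\frac{411348024317514843}{104580732928} \approx 3.9333 \cdot 10^{6}$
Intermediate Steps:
$n{\left(S \right)} = S^{3}$
$L{\left(R,P \right)} = -4 + \frac{R}{10} + \frac{7}{2 P}$ ($L{\left(R,P \right)} = -4 + \frac{\frac{7}{P} + \frac{R}{5}}{2} = -4 + \left(\frac{R}{10} + \frac{7}{2 P}\right) = -4 + \frac{R}{10} + \frac{7}{2 P}$)
$M{\left(T,x \right)} = T^{3} \left(20 + x\right)$
$3933306 - \frac{1}{M{\left(L{\left(-37,39 \right)},y{\left(12 \right)} \right)}} = 3933306 - \frac{1}{\left(\frac{35 + 39 \left(-40 - 37\right)}{10 \cdot 39}\right)^{3} \left(20 + 12\right)} = 3933306 - \frac{1}{\left(\frac{1}{10} \cdot \frac{1}{39} \left(35 + 39 \left(-77\right)\right)\right)^{3} \cdot 32} = 3933306 - \frac{1}{\left(\frac{1}{10} \cdot \frac{1}{39} \left(35 - 3003\right)\right)^{3} \cdot 32} = 3933306 - \frac{1}{\left(\frac{1}{10} \cdot \frac{1}{39} \left(-2968\right)\right)^{3} \cdot 32} = 3933306 - \frac{1}{\left(- \frac{1484}{195}\right)^{3} \cdot 32} = 3933306 - \frac{1}{\left(- \frac{3268147904}{7414875}\right) 32} = 3933306 - \frac{1}{- \frac{104580732928}{7414875}} = 3933306 - - \frac{7414875}{104580732928} = 3933306 + \frac{7414875}{104580732928} = \frac{411348024317514843}{104580732928}$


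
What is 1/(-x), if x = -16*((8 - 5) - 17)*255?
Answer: -1/57120 ≈ -1.7507e-5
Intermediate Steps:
x = 57120 (x = -16*(3 - 17)*255 = -16*(-14)*255 = 224*255 = 57120)
1/(-x) = 1/(-1*57120) = 1/(-57120) = -1/57120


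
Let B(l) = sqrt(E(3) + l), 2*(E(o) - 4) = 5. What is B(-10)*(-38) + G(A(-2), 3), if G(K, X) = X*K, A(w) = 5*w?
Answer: -30 - 19*I*sqrt(14) ≈ -30.0 - 71.091*I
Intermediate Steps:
E(o) = 13/2 (E(o) = 4 + (1/2)*5 = 4 + 5/2 = 13/2)
G(K, X) = K*X
B(l) = sqrt(13/2 + l)
B(-10)*(-38) + G(A(-2), 3) = (sqrt(26 + 4*(-10))/2)*(-38) + (5*(-2))*3 = (sqrt(26 - 40)/2)*(-38) - 10*3 = (sqrt(-14)/2)*(-38) - 30 = ((I*sqrt(14))/2)*(-38) - 30 = (I*sqrt(14)/2)*(-38) - 30 = -19*I*sqrt(14) - 30 = -30 - 19*I*sqrt(14)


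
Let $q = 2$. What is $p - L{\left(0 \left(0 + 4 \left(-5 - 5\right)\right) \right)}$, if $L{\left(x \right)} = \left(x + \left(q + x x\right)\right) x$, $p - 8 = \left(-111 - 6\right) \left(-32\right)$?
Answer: $3752$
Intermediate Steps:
$p = 3752$ ($p = 8 + \left(-111 - 6\right) \left(-32\right) = 8 - -3744 = 8 + 3744 = 3752$)
$L{\left(x \right)} = x \left(2 + x + x^{2}\right)$ ($L{\left(x \right)} = \left(x + \left(2 + x x\right)\right) x = \left(x + \left(2 + x^{2}\right)\right) x = \left(2 + x + x^{2}\right) x = x \left(2 + x + x^{2}\right)$)
$p - L{\left(0 \left(0 + 4 \left(-5 - 5\right)\right) \right)} = 3752 - 0 \left(0 + 4 \left(-5 - 5\right)\right) \left(2 + 0 \left(0 + 4 \left(-5 - 5\right)\right) + \left(0 \left(0 + 4 \left(-5 - 5\right)\right)\right)^{2}\right) = 3752 - 0 \left(0 + 4 \left(-10\right)\right) \left(2 + 0 \left(0 + 4 \left(-10\right)\right) + \left(0 \left(0 + 4 \left(-10\right)\right)\right)^{2}\right) = 3752 - 0 \left(0 - 40\right) \left(2 + 0 \left(0 - 40\right) + \left(0 \left(0 - 40\right)\right)^{2}\right) = 3752 - 0 \left(-40\right) \left(2 + 0 \left(-40\right) + \left(0 \left(-40\right)\right)^{2}\right) = 3752 - 0 \left(2 + 0 + 0^{2}\right) = 3752 - 0 \left(2 + 0 + 0\right) = 3752 - 0 \cdot 2 = 3752 - 0 = 3752 + 0 = 3752$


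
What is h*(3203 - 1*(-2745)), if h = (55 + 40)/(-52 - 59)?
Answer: -565060/111 ≈ -5090.6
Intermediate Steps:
h = -95/111 (h = 95/(-111) = 95*(-1/111) = -95/111 ≈ -0.85586)
h*(3203 - 1*(-2745)) = -95*(3203 - 1*(-2745))/111 = -95*(3203 + 2745)/111 = -95/111*5948 = -565060/111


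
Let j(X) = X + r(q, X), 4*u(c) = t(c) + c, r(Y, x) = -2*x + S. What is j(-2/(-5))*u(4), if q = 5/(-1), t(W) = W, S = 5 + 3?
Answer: 76/5 ≈ 15.200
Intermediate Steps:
S = 8
q = -5 (q = 5*(-1) = -5)
r(Y, x) = 8 - 2*x (r(Y, x) = -2*x + 8 = 8 - 2*x)
u(c) = c/2 (u(c) = (c + c)/4 = (2*c)/4 = c/2)
j(X) = 8 - X (j(X) = X + (8 - 2*X) = 8 - X)
j(-2/(-5))*u(4) = (8 - (-2)/(-5))*((½)*4) = (8 - (-2)*(-1)/5)*2 = (8 - 1*⅖)*2 = (8 - ⅖)*2 = (38/5)*2 = 76/5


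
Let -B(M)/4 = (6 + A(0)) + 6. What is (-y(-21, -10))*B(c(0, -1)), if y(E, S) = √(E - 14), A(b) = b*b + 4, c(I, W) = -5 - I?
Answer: 64*I*√35 ≈ 378.63*I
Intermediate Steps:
A(b) = 4 + b² (A(b) = b² + 4 = 4 + b²)
y(E, S) = √(-14 + E)
B(M) = -64 (B(M) = -4*((6 + (4 + 0²)) + 6) = -4*((6 + (4 + 0)) + 6) = -4*((6 + 4) + 6) = -4*(10 + 6) = -4*16 = -64)
(-y(-21, -10))*B(c(0, -1)) = -√(-14 - 21)*(-64) = -√(-35)*(-64) = -I*√35*(-64) = 64*I*√35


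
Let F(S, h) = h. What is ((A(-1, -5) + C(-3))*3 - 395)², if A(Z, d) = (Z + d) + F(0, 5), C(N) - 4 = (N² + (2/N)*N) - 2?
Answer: 128881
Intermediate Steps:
C(N) = 4 + N² (C(N) = 4 + ((N² + (2/N)*N) - 2) = 4 + ((N² + 2) - 2) = 4 + ((2 + N²) - 2) = 4 + N²)
A(Z, d) = 5 + Z + d (A(Z, d) = (Z + d) + 5 = 5 + Z + d)
((A(-1, -5) + C(-3))*3 - 395)² = (((5 - 1 - 5) + (4 + (-3)²))*3 - 395)² = ((-1 + (4 + 9))*3 - 395)² = ((-1 + 13)*3 - 395)² = (12*3 - 395)² = (36 - 395)² = (-359)² = 128881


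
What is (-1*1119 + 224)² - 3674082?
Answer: -2873057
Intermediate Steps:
(-1*1119 + 224)² - 3674082 = (-1119 + 224)² - 3674082 = (-895)² - 3674082 = 801025 - 3674082 = -2873057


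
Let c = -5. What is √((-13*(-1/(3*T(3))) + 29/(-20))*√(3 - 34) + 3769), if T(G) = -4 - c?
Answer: √(3392100 + 2595*I*√31)/30 ≈ 61.392 + 0.13075*I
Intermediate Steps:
T(G) = 1 (T(G) = -4 - 1*(-5) = -4 + 5 = 1)
√((-13*(-1/(3*T(3))) + 29/(-20))*√(3 - 34) + 3769) = √((-13/(1*(-3)) + 29/(-20))*√(3 - 34) + 3769) = √((-13/(-3) + 29*(-1/20))*√(-31) + 3769) = √((-13*(-⅓) - 29/20)*(I*√31) + 3769) = √((13/3 - 29/20)*(I*√31) + 3769) = √(173*(I*√31)/60 + 3769) = √(173*I*√31/60 + 3769) = √(3769 + 173*I*√31/60)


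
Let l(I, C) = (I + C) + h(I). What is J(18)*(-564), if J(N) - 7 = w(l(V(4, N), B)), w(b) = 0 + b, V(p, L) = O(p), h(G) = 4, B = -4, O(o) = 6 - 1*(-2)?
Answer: -8460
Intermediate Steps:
O(o) = 8 (O(o) = 6 + 2 = 8)
V(p, L) = 8
l(I, C) = 4 + C + I (l(I, C) = (I + C) + 4 = (C + I) + 4 = 4 + C + I)
w(b) = b
J(N) = 15 (J(N) = 7 + (4 - 4 + 8) = 7 + 8 = 15)
J(18)*(-564) = 15*(-564) = -8460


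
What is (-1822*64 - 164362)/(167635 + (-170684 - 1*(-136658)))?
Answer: -280970/133609 ≈ -2.1029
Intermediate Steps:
(-1822*64 - 164362)/(167635 + (-170684 - 1*(-136658))) = (-116608 - 164362)/(167635 + (-170684 + 136658)) = -280970/(167635 - 34026) = -280970/133609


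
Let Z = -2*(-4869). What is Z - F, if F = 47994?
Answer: -38256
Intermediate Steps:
Z = 9738
Z - F = 9738 - 1*47994 = 9738 - 47994 = -38256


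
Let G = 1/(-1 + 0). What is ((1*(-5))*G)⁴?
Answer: 625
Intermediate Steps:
G = -1 (G = 1/(-1) = -1)
((1*(-5))*G)⁴ = ((1*(-5))*(-1))⁴ = (-5*(-1))⁴ = 5⁴ = 625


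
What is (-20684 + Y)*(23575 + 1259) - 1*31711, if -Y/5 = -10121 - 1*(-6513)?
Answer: -65692807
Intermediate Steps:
Y = 18040 (Y = -5*(-10121 - 1*(-6513)) = -5*(-10121 + 6513) = -5*(-3608) = 18040)
(-20684 + Y)*(23575 + 1259) - 1*31711 = (-20684 + 18040)*(23575 + 1259) - 1*31711 = -2644*24834 - 31711 = -65661096 - 31711 = -65692807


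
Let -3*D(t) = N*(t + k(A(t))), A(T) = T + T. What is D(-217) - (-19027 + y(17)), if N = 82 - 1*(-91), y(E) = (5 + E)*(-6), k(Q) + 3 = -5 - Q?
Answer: 21320/3 ≈ 7106.7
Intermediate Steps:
A(T) = 2*T
k(Q) = -8 - Q (k(Q) = -3 + (-5 - Q) = -8 - Q)
y(E) = -30 - 6*E
N = 173 (N = 82 + 91 = 173)
D(t) = 1384/3 + 173*t/3 (D(t) = -173*(t + (-8 - 2*t))/3 = -173*(-8 - t)/3 = -(-1384 - 173*t)/3 = 1384/3 + 173*t/3)
D(-217) - (-19027 + y(17)) = (1384/3 + (173/3)*(-217)) - (-19027 + (-30 - 6*17)) = (1384/3 - 37541/3) - (-19027 + (-30 - 102)) = -36157/3 - (-19027 - 132) = -36157/3 - 1*(-19159) = -36157/3 + 19159 = 21320/3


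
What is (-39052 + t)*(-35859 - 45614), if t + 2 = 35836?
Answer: 262180114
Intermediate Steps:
t = 35834 (t = -2 + 35836 = 35834)
(-39052 + t)*(-35859 - 45614) = (-39052 + 35834)*(-35859 - 45614) = -3218*(-81473) = 262180114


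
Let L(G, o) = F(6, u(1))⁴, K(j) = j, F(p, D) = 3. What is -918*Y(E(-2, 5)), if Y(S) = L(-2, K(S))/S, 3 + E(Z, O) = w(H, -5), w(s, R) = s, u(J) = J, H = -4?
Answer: 74358/7 ≈ 10623.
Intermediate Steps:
E(Z, O) = -7 (E(Z, O) = -3 - 4 = -7)
L(G, o) = 81 (L(G, o) = 3⁴ = 81)
Y(S) = 81/S
-918*Y(E(-2, 5)) = -74358/(-7) = -74358*(-1)/7 = -918*(-81/7) = 74358/7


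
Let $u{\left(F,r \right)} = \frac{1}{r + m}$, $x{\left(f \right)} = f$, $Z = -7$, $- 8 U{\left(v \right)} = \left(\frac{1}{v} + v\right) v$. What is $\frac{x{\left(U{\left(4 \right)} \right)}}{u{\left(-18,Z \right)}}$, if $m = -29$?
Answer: $\frac{153}{2} \approx 76.5$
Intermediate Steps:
$U{\left(v \right)} = - \frac{v \left(v + \frac{1}{v}\right)}{8}$ ($U{\left(v \right)} = - \frac{\left(\frac{1}{v} + v\right) v}{8} = - \frac{\left(v + \frac{1}{v}\right) v}{8} = - \frac{v \left(v + \frac{1}{v}\right)}{8}$)
$u{\left(F,r \right)} = \frac{1}{-29 + r}$ ($u{\left(F,r \right)} = \frac{1}{r - 29} = \frac{1}{-29 + r}$)
$\frac{x{\left(U{\left(4 \right)} \right)}}{u{\left(-18,Z \right)}} = \frac{- \frac{1}{8} - \frac{4^{2}}{8}}{\frac{1}{-29 - 7}} = \frac{- \frac{1}{8} - 2}{\frac{1}{-36}} = \frac{- \frac{1}{8} - 2}{- \frac{1}{36}} = \left(- \frac{17}{8}\right) \left(-36\right) = \frac{153}{2}$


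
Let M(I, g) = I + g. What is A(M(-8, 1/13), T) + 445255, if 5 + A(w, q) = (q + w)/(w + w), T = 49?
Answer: 45860483/103 ≈ 4.4525e+5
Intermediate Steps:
A(w, q) = -5 + (q + w)/(2*w) (A(w, q) = -5 + (q + w)/(w + w) = -5 + (q + w)/((2*w)) = -5 + (q + w)*(1/(2*w)) = -5 + (q + w)/(2*w))
A(M(-8, 1/13), T) + 445255 = (49 - 9*(-8 + 1/13))/(2*(-8 + 1/13)) + 445255 = (49 - 9*(-103/13))/(2*(-103/13)) + 445255 = (1/2)*(-13/103)*(49 + 927/13) + 445255 = (1/2)*(-13/103)*(1564/13) + 445255 = -782/103 + 445255 = 45860483/103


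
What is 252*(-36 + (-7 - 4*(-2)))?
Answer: -8820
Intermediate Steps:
252*(-36 + (-7 - 4*(-2))) = 252*(-36 + (-7 - 1*(-8))) = 252*(-36 + (-7 + 8)) = 252*(-36 + 1) = 252*(-35) = -8820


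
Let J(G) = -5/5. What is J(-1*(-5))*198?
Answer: -198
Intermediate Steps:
J(G) = -1 (J(G) = -5*⅕ = -1)
J(-1*(-5))*198 = -1*198 = -198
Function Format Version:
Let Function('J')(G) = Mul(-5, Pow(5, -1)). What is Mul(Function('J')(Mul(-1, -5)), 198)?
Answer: -198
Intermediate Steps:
Function('J')(G) = -1 (Function('J')(G) = Mul(-5, Rational(1, 5)) = -1)
Mul(Function('J')(Mul(-1, -5)), 198) = Mul(-1, 198) = -198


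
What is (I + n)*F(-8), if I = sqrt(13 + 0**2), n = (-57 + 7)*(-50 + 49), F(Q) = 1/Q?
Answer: -25/4 - sqrt(13)/8 ≈ -6.7007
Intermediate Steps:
n = 50 (n = -50*(-1) = 50)
I = sqrt(13) (I = sqrt(13 + 0) = sqrt(13) ≈ 3.6056)
(I + n)*F(-8) = (sqrt(13) + 50)/(-8) = (50 + sqrt(13))*(-1/8) = -25/4 - sqrt(13)/8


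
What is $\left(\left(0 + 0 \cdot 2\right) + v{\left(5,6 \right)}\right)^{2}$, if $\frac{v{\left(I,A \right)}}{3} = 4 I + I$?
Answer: $5625$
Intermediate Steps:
$v{\left(I,A \right)} = 15 I$ ($v{\left(I,A \right)} = 3 \left(4 I + I\right) = 3 \cdot 5 I = 15 I$)
$\left(\left(0 + 0 \cdot 2\right) + v{\left(5,6 \right)}\right)^{2} = \left(\left(0 + 0 \cdot 2\right) + 15 \cdot 5\right)^{2} = \left(\left(0 + 0\right) + 75\right)^{2} = \left(0 + 75\right)^{2} = 75^{2} = 5625$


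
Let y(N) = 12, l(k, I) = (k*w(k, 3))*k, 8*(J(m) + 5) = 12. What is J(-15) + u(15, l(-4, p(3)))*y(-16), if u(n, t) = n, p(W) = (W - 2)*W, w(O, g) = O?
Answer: 353/2 ≈ 176.50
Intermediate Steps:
J(m) = -7/2 (J(m) = -5 + (⅛)*12 = -5 + 3/2 = -7/2)
p(W) = W*(-2 + W) (p(W) = (-2 + W)*W = W*(-2 + W))
l(k, I) = k³ (l(k, I) = (k*k)*k = k²*k = k³)
J(-15) + u(15, l(-4, p(3)))*y(-16) = -7/2 + 15*12 = -7/2 + 180 = 353/2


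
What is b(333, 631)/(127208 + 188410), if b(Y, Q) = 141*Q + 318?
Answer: 29763/105206 ≈ 0.28290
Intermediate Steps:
b(Y, Q) = 318 + 141*Q
b(333, 631)/(127208 + 188410) = (318 + 141*631)/(127208 + 188410) = (318 + 88971)/315618 = 89289*(1/315618) = 29763/105206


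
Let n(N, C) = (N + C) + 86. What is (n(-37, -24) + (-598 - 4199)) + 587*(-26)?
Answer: -20034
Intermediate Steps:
n(N, C) = 86 + C + N (n(N, C) = (C + N) + 86 = 86 + C + N)
(n(-37, -24) + (-598 - 4199)) + 587*(-26) = ((86 - 24 - 37) + (-598 - 4199)) + 587*(-26) = (25 - 4797) - 15262 = -4772 - 15262 = -20034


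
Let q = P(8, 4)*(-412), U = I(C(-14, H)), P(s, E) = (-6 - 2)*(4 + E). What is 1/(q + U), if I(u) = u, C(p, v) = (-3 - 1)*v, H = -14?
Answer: 1/26424 ≈ 3.7844e-5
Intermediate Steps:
C(p, v) = -4*v
P(s, E) = -32 - 8*E (P(s, E) = -8*(4 + E) = -32 - 8*E)
U = 56 (U = -4*(-14) = 56)
q = 26368 (q = (-32 - 8*4)*(-412) = (-32 - 32)*(-412) = -64*(-412) = 26368)
1/(q + U) = 1/(26368 + 56) = 1/26424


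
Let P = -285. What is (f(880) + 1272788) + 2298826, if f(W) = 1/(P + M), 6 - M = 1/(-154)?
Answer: 153454395356/42965 ≈ 3.5716e+6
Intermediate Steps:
M = 925/154 (M = 6 - 1/(-154) = 6 - 1*(-1/154) = 6 + 1/154 = 925/154 ≈ 6.0065)
f(W) = -154/42965 (f(W) = 1/(-285 + 925/154) = 1/(-42965/154) = -154/42965)
(f(880) + 1272788) + 2298826 = (-154/42965 + 1272788) + 2298826 = 54685336266/42965 + 2298826 = 153454395356/42965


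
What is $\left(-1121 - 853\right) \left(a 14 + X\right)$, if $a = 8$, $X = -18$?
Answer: $-185556$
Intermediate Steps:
$\left(-1121 - 853\right) \left(a 14 + X\right) = \left(-1121 - 853\right) \left(8 \cdot 14 - 18\right) = - 1974 \left(112 - 18\right) = \left(-1974\right) 94 = -185556$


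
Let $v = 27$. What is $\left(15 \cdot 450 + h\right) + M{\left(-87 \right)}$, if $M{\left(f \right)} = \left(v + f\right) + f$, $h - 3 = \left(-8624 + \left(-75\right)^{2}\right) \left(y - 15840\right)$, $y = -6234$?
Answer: $66206532$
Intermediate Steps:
$h = 66199929$ ($h = 3 + \left(-8624 + \left(-75\right)^{2}\right) \left(-6234 - 15840\right) = 3 + \left(-8624 + 5625\right) \left(-22074\right) = 3 - -66199926 = 3 + 66199926 = 66199929$)
$M{\left(f \right)} = 27 + 2 f$ ($M{\left(f \right)} = \left(27 + f\right) + f = 27 + 2 f$)
$\left(15 \cdot 450 + h\right) + M{\left(-87 \right)} = \left(15 \cdot 450 + 66199929\right) + \left(27 + 2 \left(-87\right)\right) = \left(6750 + 66199929\right) + \left(27 - 174\right) = 66206679 - 147 = 66206532$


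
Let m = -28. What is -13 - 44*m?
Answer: 1219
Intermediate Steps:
-13 - 44*m = -13 - 44*(-28) = -13 + 1232 = 1219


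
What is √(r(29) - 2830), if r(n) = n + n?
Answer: 6*I*√77 ≈ 52.65*I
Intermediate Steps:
r(n) = 2*n
√(r(29) - 2830) = √(2*29 - 2830) = √(58 - 2830) = √(-2772) = 6*I*√77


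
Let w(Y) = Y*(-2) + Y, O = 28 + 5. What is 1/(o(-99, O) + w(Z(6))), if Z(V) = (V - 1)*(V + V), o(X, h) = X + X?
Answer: -1/258 ≈ -0.0038760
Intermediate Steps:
O = 33
o(X, h) = 2*X
Z(V) = 2*V*(-1 + V) (Z(V) = (-1 + V)*(2*V) = 2*V*(-1 + V))
w(Y) = -Y (w(Y) = -2*Y + Y = -Y)
1/(o(-99, O) + w(Z(6))) = 1/(2*(-99) - 2*6*(-1 + 6)) = 1/(-198 - 2*6*5) = 1/(-198 - 1*60) = 1/(-198 - 60) = 1/(-258) = -1/258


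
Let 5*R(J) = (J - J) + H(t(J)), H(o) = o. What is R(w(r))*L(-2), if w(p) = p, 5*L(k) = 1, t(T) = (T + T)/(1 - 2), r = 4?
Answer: -8/25 ≈ -0.32000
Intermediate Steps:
t(T) = -2*T (t(T) = (2*T)/(-1) = (2*T)*(-1) = -2*T)
L(k) = ⅕ (L(k) = (⅕)*1 = ⅕)
R(J) = -2*J/5 (R(J) = ((J - J) - 2*J)/5 = (0 - 2*J)/5 = (-2*J)/5 = -2*J/5)
R(w(r))*L(-2) = -⅖*4*(⅕) = -8/5*⅕ = -8/25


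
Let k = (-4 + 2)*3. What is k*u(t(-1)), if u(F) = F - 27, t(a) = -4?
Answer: 186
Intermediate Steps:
u(F) = -27 + F
k = -6 (k = -2*3 = -6)
k*u(t(-1)) = -6*(-27 - 4) = -6*(-31) = 186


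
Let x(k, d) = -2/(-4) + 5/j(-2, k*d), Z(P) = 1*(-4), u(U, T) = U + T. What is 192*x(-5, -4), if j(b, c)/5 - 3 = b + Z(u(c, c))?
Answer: 32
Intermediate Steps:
u(U, T) = T + U
Z(P) = -4
j(b, c) = -5 + 5*b (j(b, c) = 15 + 5*(b - 4) = 15 + 5*(-4 + b) = 15 + (-20 + 5*b) = -5 + 5*b)
x(k, d) = 1/6 (x(k, d) = -2/(-4) + 5/(-5 + 5*(-2)) = -2*(-1/4) + 5/(-5 - 10) = 1/2 + 5/(-15) = 1/2 + 5*(-1/15) = 1/2 - 1/3 = 1/6)
192*x(-5, -4) = 192*(1/6) = 32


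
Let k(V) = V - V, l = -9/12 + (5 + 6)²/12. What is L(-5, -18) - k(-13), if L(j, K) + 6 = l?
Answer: 10/3 ≈ 3.3333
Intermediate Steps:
l = 28/3 (l = -9*1/12 + 11²*(1/12) = -¾ + 121*(1/12) = -¾ + 121/12 = 28/3 ≈ 9.3333)
L(j, K) = 10/3 (L(j, K) = -6 + 28/3 = 10/3)
k(V) = 0
L(-5, -18) - k(-13) = 10/3 - 1*0 = 10/3 + 0 = 10/3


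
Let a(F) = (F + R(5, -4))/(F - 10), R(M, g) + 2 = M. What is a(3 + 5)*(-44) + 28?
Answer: 270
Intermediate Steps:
R(M, g) = -2 + M
a(F) = (3 + F)/(-10 + F) (a(F) = (F + (-2 + 5))/(F - 10) = (F + 3)/(-10 + F) = (3 + F)/(-10 + F))
a(3 + 5)*(-44) + 28 = ((3 + (3 + 5))/(-10 + (3 + 5)))*(-44) + 28 = ((3 + 8)/(-10 + 8))*(-44) + 28 = (11/(-2))*(-44) + 28 = -1/2*11*(-44) + 28 = -11/2*(-44) + 28 = 242 + 28 = 270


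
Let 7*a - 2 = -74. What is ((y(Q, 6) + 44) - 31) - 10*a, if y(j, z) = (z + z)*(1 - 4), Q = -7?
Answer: 559/7 ≈ 79.857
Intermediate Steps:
y(j, z) = -6*z (y(j, z) = (2*z)*(-3) = -6*z)
a = -72/7 (a = 2/7 + (⅐)*(-74) = 2/7 - 74/7 = -72/7 ≈ -10.286)
((y(Q, 6) + 44) - 31) - 10*a = ((-6*6 + 44) - 31) - 10*(-72/7) = ((-36 + 44) - 31) + 720/7 = (8 - 31) + 720/7 = -23 + 720/7 = 559/7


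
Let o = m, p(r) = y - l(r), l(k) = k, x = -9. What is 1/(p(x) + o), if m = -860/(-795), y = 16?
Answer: 159/4147 ≈ 0.038341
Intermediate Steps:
p(r) = 16 - r
m = 172/159 (m = -860*(-1/795) = 172/159 ≈ 1.0818)
o = 172/159 ≈ 1.0818
1/(p(x) + o) = 1/((16 - 1*(-9)) + 172/159) = 1/((16 + 9) + 172/159) = 1/(25 + 172/159) = 1/(4147/159) = 159/4147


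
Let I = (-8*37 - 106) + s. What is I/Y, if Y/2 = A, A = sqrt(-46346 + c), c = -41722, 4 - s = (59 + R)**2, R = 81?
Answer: 3333*I*sqrt(22017)/14678 ≈ 33.694*I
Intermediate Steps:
s = -19596 (s = 4 - (59 + 81)**2 = 4 - 1*140**2 = 4 - 1*19600 = 4 - 19600 = -19596)
A = 2*I*sqrt(22017) (A = sqrt(-46346 - 41722) = sqrt(-88068) = 2*I*sqrt(22017) ≈ 296.76*I)
I = -19998 (I = (-8*37 - 106) - 19596 = (-296 - 106) - 19596 = -402 - 19596 = -19998)
Y = 4*I*sqrt(22017) (Y = 2*(2*I*sqrt(22017)) = 4*I*sqrt(22017) ≈ 593.53*I)
I/Y = -19998*(-I*sqrt(22017)/88068) = -(-3333)*I*sqrt(22017)/14678 = 3333*I*sqrt(22017)/14678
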